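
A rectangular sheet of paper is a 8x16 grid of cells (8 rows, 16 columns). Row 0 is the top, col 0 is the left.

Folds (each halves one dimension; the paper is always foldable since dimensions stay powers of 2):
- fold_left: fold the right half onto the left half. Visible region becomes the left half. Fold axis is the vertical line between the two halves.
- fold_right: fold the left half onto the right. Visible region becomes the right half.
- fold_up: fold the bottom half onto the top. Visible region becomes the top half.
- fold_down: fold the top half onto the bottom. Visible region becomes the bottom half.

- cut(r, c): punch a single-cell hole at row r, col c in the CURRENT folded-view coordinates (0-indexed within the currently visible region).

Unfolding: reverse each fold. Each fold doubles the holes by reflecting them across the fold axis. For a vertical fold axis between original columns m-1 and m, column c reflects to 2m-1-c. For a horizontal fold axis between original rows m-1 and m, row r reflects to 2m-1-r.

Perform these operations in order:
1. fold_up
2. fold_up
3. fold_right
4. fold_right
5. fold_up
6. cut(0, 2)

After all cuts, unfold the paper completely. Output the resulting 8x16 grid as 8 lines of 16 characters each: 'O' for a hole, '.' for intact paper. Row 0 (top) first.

Op 1 fold_up: fold axis h@4; visible region now rows[0,4) x cols[0,16) = 4x16
Op 2 fold_up: fold axis h@2; visible region now rows[0,2) x cols[0,16) = 2x16
Op 3 fold_right: fold axis v@8; visible region now rows[0,2) x cols[8,16) = 2x8
Op 4 fold_right: fold axis v@12; visible region now rows[0,2) x cols[12,16) = 2x4
Op 5 fold_up: fold axis h@1; visible region now rows[0,1) x cols[12,16) = 1x4
Op 6 cut(0, 2): punch at orig (0,14); cuts so far [(0, 14)]; region rows[0,1) x cols[12,16) = 1x4
Unfold 1 (reflect across h@1): 2 holes -> [(0, 14), (1, 14)]
Unfold 2 (reflect across v@12): 4 holes -> [(0, 9), (0, 14), (1, 9), (1, 14)]
Unfold 3 (reflect across v@8): 8 holes -> [(0, 1), (0, 6), (0, 9), (0, 14), (1, 1), (1, 6), (1, 9), (1, 14)]
Unfold 4 (reflect across h@2): 16 holes -> [(0, 1), (0, 6), (0, 9), (0, 14), (1, 1), (1, 6), (1, 9), (1, 14), (2, 1), (2, 6), (2, 9), (2, 14), (3, 1), (3, 6), (3, 9), (3, 14)]
Unfold 5 (reflect across h@4): 32 holes -> [(0, 1), (0, 6), (0, 9), (0, 14), (1, 1), (1, 6), (1, 9), (1, 14), (2, 1), (2, 6), (2, 9), (2, 14), (3, 1), (3, 6), (3, 9), (3, 14), (4, 1), (4, 6), (4, 9), (4, 14), (5, 1), (5, 6), (5, 9), (5, 14), (6, 1), (6, 6), (6, 9), (6, 14), (7, 1), (7, 6), (7, 9), (7, 14)]

Answer: .O....O..O....O.
.O....O..O....O.
.O....O..O....O.
.O....O..O....O.
.O....O..O....O.
.O....O..O....O.
.O....O..O....O.
.O....O..O....O.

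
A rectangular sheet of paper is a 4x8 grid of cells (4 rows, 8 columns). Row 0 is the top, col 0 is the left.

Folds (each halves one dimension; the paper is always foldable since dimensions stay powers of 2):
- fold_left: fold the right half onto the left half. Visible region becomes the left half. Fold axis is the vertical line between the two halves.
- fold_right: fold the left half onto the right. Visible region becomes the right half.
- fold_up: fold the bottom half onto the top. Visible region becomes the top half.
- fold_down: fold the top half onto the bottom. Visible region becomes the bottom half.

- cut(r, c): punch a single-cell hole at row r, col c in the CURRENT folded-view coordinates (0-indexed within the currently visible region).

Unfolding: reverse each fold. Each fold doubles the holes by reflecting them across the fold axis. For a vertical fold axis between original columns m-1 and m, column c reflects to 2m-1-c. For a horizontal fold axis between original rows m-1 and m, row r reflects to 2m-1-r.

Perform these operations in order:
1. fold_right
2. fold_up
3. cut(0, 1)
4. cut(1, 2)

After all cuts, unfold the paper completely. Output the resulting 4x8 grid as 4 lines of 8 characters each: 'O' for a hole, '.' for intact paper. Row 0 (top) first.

Answer: ..O..O..
.O....O.
.O....O.
..O..O..

Derivation:
Op 1 fold_right: fold axis v@4; visible region now rows[0,4) x cols[4,8) = 4x4
Op 2 fold_up: fold axis h@2; visible region now rows[0,2) x cols[4,8) = 2x4
Op 3 cut(0, 1): punch at orig (0,5); cuts so far [(0, 5)]; region rows[0,2) x cols[4,8) = 2x4
Op 4 cut(1, 2): punch at orig (1,6); cuts so far [(0, 5), (1, 6)]; region rows[0,2) x cols[4,8) = 2x4
Unfold 1 (reflect across h@2): 4 holes -> [(0, 5), (1, 6), (2, 6), (3, 5)]
Unfold 2 (reflect across v@4): 8 holes -> [(0, 2), (0, 5), (1, 1), (1, 6), (2, 1), (2, 6), (3, 2), (3, 5)]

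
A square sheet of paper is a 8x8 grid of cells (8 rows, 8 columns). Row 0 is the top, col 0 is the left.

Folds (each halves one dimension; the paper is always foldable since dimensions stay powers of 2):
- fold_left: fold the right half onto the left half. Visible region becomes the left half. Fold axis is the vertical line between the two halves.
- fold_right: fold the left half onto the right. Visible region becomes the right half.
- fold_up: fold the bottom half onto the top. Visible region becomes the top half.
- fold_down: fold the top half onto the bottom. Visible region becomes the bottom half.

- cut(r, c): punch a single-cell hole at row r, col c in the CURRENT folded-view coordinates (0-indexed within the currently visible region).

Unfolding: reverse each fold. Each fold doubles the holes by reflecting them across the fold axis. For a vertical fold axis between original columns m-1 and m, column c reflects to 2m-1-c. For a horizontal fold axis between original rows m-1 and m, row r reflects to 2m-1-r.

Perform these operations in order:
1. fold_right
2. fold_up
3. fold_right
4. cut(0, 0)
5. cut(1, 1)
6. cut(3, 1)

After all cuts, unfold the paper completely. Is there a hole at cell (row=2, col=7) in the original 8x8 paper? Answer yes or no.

Op 1 fold_right: fold axis v@4; visible region now rows[0,8) x cols[4,8) = 8x4
Op 2 fold_up: fold axis h@4; visible region now rows[0,4) x cols[4,8) = 4x4
Op 3 fold_right: fold axis v@6; visible region now rows[0,4) x cols[6,8) = 4x2
Op 4 cut(0, 0): punch at orig (0,6); cuts so far [(0, 6)]; region rows[0,4) x cols[6,8) = 4x2
Op 5 cut(1, 1): punch at orig (1,7); cuts so far [(0, 6), (1, 7)]; region rows[0,4) x cols[6,8) = 4x2
Op 6 cut(3, 1): punch at orig (3,7); cuts so far [(0, 6), (1, 7), (3, 7)]; region rows[0,4) x cols[6,8) = 4x2
Unfold 1 (reflect across v@6): 6 holes -> [(0, 5), (0, 6), (1, 4), (1, 7), (3, 4), (3, 7)]
Unfold 2 (reflect across h@4): 12 holes -> [(0, 5), (0, 6), (1, 4), (1, 7), (3, 4), (3, 7), (4, 4), (4, 7), (6, 4), (6, 7), (7, 5), (7, 6)]
Unfold 3 (reflect across v@4): 24 holes -> [(0, 1), (0, 2), (0, 5), (0, 6), (1, 0), (1, 3), (1, 4), (1, 7), (3, 0), (3, 3), (3, 4), (3, 7), (4, 0), (4, 3), (4, 4), (4, 7), (6, 0), (6, 3), (6, 4), (6, 7), (7, 1), (7, 2), (7, 5), (7, 6)]
Holes: [(0, 1), (0, 2), (0, 5), (0, 6), (1, 0), (1, 3), (1, 4), (1, 7), (3, 0), (3, 3), (3, 4), (3, 7), (4, 0), (4, 3), (4, 4), (4, 7), (6, 0), (6, 3), (6, 4), (6, 7), (7, 1), (7, 2), (7, 5), (7, 6)]

Answer: no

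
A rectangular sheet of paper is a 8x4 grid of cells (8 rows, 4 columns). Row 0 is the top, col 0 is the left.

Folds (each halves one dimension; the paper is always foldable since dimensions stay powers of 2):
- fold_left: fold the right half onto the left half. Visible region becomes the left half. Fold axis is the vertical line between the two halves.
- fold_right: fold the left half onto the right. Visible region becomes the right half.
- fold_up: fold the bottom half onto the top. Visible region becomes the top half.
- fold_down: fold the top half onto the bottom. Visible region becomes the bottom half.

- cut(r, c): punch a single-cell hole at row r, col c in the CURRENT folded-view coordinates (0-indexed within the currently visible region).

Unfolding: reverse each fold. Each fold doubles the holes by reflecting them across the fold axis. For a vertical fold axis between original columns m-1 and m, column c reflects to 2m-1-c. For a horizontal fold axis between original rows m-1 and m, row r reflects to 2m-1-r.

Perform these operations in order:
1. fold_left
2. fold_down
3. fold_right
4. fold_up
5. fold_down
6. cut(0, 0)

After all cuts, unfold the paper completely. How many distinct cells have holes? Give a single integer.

Op 1 fold_left: fold axis v@2; visible region now rows[0,8) x cols[0,2) = 8x2
Op 2 fold_down: fold axis h@4; visible region now rows[4,8) x cols[0,2) = 4x2
Op 3 fold_right: fold axis v@1; visible region now rows[4,8) x cols[1,2) = 4x1
Op 4 fold_up: fold axis h@6; visible region now rows[4,6) x cols[1,2) = 2x1
Op 5 fold_down: fold axis h@5; visible region now rows[5,6) x cols[1,2) = 1x1
Op 6 cut(0, 0): punch at orig (5,1); cuts so far [(5, 1)]; region rows[5,6) x cols[1,2) = 1x1
Unfold 1 (reflect across h@5): 2 holes -> [(4, 1), (5, 1)]
Unfold 2 (reflect across h@6): 4 holes -> [(4, 1), (5, 1), (6, 1), (7, 1)]
Unfold 3 (reflect across v@1): 8 holes -> [(4, 0), (4, 1), (5, 0), (5, 1), (6, 0), (6, 1), (7, 0), (7, 1)]
Unfold 4 (reflect across h@4): 16 holes -> [(0, 0), (0, 1), (1, 0), (1, 1), (2, 0), (2, 1), (3, 0), (3, 1), (4, 0), (4, 1), (5, 0), (5, 1), (6, 0), (6, 1), (7, 0), (7, 1)]
Unfold 5 (reflect across v@2): 32 holes -> [(0, 0), (0, 1), (0, 2), (0, 3), (1, 0), (1, 1), (1, 2), (1, 3), (2, 0), (2, 1), (2, 2), (2, 3), (3, 0), (3, 1), (3, 2), (3, 3), (4, 0), (4, 1), (4, 2), (4, 3), (5, 0), (5, 1), (5, 2), (5, 3), (6, 0), (6, 1), (6, 2), (6, 3), (7, 0), (7, 1), (7, 2), (7, 3)]

Answer: 32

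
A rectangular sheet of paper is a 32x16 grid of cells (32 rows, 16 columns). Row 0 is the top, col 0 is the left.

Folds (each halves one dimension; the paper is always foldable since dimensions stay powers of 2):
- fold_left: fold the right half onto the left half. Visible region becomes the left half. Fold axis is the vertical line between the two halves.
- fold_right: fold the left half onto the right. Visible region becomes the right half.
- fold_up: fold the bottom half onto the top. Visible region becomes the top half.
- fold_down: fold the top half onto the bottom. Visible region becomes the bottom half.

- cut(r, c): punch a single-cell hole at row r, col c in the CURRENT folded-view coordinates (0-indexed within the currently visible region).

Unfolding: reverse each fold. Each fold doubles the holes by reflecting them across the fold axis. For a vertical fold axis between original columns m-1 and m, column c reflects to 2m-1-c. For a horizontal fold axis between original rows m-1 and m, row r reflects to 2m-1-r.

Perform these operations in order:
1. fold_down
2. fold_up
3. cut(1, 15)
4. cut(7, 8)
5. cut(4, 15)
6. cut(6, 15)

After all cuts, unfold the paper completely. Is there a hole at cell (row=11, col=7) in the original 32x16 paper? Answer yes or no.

Op 1 fold_down: fold axis h@16; visible region now rows[16,32) x cols[0,16) = 16x16
Op 2 fold_up: fold axis h@24; visible region now rows[16,24) x cols[0,16) = 8x16
Op 3 cut(1, 15): punch at orig (17,15); cuts so far [(17, 15)]; region rows[16,24) x cols[0,16) = 8x16
Op 4 cut(7, 8): punch at orig (23,8); cuts so far [(17, 15), (23, 8)]; region rows[16,24) x cols[0,16) = 8x16
Op 5 cut(4, 15): punch at orig (20,15); cuts so far [(17, 15), (20, 15), (23, 8)]; region rows[16,24) x cols[0,16) = 8x16
Op 6 cut(6, 15): punch at orig (22,15); cuts so far [(17, 15), (20, 15), (22, 15), (23, 8)]; region rows[16,24) x cols[0,16) = 8x16
Unfold 1 (reflect across h@24): 8 holes -> [(17, 15), (20, 15), (22, 15), (23, 8), (24, 8), (25, 15), (27, 15), (30, 15)]
Unfold 2 (reflect across h@16): 16 holes -> [(1, 15), (4, 15), (6, 15), (7, 8), (8, 8), (9, 15), (11, 15), (14, 15), (17, 15), (20, 15), (22, 15), (23, 8), (24, 8), (25, 15), (27, 15), (30, 15)]
Holes: [(1, 15), (4, 15), (6, 15), (7, 8), (8, 8), (9, 15), (11, 15), (14, 15), (17, 15), (20, 15), (22, 15), (23, 8), (24, 8), (25, 15), (27, 15), (30, 15)]

Answer: no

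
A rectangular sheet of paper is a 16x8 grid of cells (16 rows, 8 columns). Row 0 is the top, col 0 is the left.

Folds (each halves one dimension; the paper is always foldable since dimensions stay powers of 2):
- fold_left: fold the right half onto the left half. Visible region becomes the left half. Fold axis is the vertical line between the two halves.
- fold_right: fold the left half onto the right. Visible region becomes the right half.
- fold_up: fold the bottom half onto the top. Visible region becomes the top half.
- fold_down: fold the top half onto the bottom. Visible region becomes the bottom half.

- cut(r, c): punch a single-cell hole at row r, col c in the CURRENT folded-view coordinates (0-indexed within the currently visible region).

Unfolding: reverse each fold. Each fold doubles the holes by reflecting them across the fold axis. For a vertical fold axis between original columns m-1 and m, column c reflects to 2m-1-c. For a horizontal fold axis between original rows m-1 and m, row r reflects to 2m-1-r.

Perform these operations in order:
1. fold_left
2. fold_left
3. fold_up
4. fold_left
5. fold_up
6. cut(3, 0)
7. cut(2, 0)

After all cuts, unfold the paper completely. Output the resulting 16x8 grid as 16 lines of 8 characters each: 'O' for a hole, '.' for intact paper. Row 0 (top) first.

Answer: ........
........
OOOOOOOO
OOOOOOOO
OOOOOOOO
OOOOOOOO
........
........
........
........
OOOOOOOO
OOOOOOOO
OOOOOOOO
OOOOOOOO
........
........

Derivation:
Op 1 fold_left: fold axis v@4; visible region now rows[0,16) x cols[0,4) = 16x4
Op 2 fold_left: fold axis v@2; visible region now rows[0,16) x cols[0,2) = 16x2
Op 3 fold_up: fold axis h@8; visible region now rows[0,8) x cols[0,2) = 8x2
Op 4 fold_left: fold axis v@1; visible region now rows[0,8) x cols[0,1) = 8x1
Op 5 fold_up: fold axis h@4; visible region now rows[0,4) x cols[0,1) = 4x1
Op 6 cut(3, 0): punch at orig (3,0); cuts so far [(3, 0)]; region rows[0,4) x cols[0,1) = 4x1
Op 7 cut(2, 0): punch at orig (2,0); cuts so far [(2, 0), (3, 0)]; region rows[0,4) x cols[0,1) = 4x1
Unfold 1 (reflect across h@4): 4 holes -> [(2, 0), (3, 0), (4, 0), (5, 0)]
Unfold 2 (reflect across v@1): 8 holes -> [(2, 0), (2, 1), (3, 0), (3, 1), (4, 0), (4, 1), (5, 0), (5, 1)]
Unfold 3 (reflect across h@8): 16 holes -> [(2, 0), (2, 1), (3, 0), (3, 1), (4, 0), (4, 1), (5, 0), (5, 1), (10, 0), (10, 1), (11, 0), (11, 1), (12, 0), (12, 1), (13, 0), (13, 1)]
Unfold 4 (reflect across v@2): 32 holes -> [(2, 0), (2, 1), (2, 2), (2, 3), (3, 0), (3, 1), (3, 2), (3, 3), (4, 0), (4, 1), (4, 2), (4, 3), (5, 0), (5, 1), (5, 2), (5, 3), (10, 0), (10, 1), (10, 2), (10, 3), (11, 0), (11, 1), (11, 2), (11, 3), (12, 0), (12, 1), (12, 2), (12, 3), (13, 0), (13, 1), (13, 2), (13, 3)]
Unfold 5 (reflect across v@4): 64 holes -> [(2, 0), (2, 1), (2, 2), (2, 3), (2, 4), (2, 5), (2, 6), (2, 7), (3, 0), (3, 1), (3, 2), (3, 3), (3, 4), (3, 5), (3, 6), (3, 7), (4, 0), (4, 1), (4, 2), (4, 3), (4, 4), (4, 5), (4, 6), (4, 7), (5, 0), (5, 1), (5, 2), (5, 3), (5, 4), (5, 5), (5, 6), (5, 7), (10, 0), (10, 1), (10, 2), (10, 3), (10, 4), (10, 5), (10, 6), (10, 7), (11, 0), (11, 1), (11, 2), (11, 3), (11, 4), (11, 5), (11, 6), (11, 7), (12, 0), (12, 1), (12, 2), (12, 3), (12, 4), (12, 5), (12, 6), (12, 7), (13, 0), (13, 1), (13, 2), (13, 3), (13, 4), (13, 5), (13, 6), (13, 7)]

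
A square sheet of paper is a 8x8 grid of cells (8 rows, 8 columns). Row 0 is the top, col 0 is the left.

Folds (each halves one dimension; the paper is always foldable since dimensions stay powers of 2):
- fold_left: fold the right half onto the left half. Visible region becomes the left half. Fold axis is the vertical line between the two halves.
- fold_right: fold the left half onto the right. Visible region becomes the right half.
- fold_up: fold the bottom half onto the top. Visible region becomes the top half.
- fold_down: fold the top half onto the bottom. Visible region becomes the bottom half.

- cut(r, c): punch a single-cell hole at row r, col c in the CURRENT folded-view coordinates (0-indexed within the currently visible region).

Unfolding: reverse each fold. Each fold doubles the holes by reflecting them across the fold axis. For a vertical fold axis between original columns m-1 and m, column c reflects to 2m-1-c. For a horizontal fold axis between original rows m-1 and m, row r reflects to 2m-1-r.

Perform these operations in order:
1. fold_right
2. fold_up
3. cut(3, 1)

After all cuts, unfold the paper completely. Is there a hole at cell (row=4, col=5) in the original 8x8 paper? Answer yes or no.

Op 1 fold_right: fold axis v@4; visible region now rows[0,8) x cols[4,8) = 8x4
Op 2 fold_up: fold axis h@4; visible region now rows[0,4) x cols[4,8) = 4x4
Op 3 cut(3, 1): punch at orig (3,5); cuts so far [(3, 5)]; region rows[0,4) x cols[4,8) = 4x4
Unfold 1 (reflect across h@4): 2 holes -> [(3, 5), (4, 5)]
Unfold 2 (reflect across v@4): 4 holes -> [(3, 2), (3, 5), (4, 2), (4, 5)]
Holes: [(3, 2), (3, 5), (4, 2), (4, 5)]

Answer: yes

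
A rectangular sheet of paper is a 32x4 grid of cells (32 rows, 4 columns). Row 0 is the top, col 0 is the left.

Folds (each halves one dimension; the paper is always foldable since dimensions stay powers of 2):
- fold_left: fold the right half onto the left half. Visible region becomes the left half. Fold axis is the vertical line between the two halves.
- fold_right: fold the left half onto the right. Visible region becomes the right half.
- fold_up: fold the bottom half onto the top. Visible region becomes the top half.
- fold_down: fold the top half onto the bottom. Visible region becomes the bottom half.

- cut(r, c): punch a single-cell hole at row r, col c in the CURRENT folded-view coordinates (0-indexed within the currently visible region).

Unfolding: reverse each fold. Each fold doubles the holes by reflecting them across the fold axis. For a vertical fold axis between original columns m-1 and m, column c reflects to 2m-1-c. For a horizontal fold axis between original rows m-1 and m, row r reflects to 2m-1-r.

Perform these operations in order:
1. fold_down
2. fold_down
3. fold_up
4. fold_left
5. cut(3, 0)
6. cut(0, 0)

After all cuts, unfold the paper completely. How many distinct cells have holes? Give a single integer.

Op 1 fold_down: fold axis h@16; visible region now rows[16,32) x cols[0,4) = 16x4
Op 2 fold_down: fold axis h@24; visible region now rows[24,32) x cols[0,4) = 8x4
Op 3 fold_up: fold axis h@28; visible region now rows[24,28) x cols[0,4) = 4x4
Op 4 fold_left: fold axis v@2; visible region now rows[24,28) x cols[0,2) = 4x2
Op 5 cut(3, 0): punch at orig (27,0); cuts so far [(27, 0)]; region rows[24,28) x cols[0,2) = 4x2
Op 6 cut(0, 0): punch at orig (24,0); cuts so far [(24, 0), (27, 0)]; region rows[24,28) x cols[0,2) = 4x2
Unfold 1 (reflect across v@2): 4 holes -> [(24, 0), (24, 3), (27, 0), (27, 3)]
Unfold 2 (reflect across h@28): 8 holes -> [(24, 0), (24, 3), (27, 0), (27, 3), (28, 0), (28, 3), (31, 0), (31, 3)]
Unfold 3 (reflect across h@24): 16 holes -> [(16, 0), (16, 3), (19, 0), (19, 3), (20, 0), (20, 3), (23, 0), (23, 3), (24, 0), (24, 3), (27, 0), (27, 3), (28, 0), (28, 3), (31, 0), (31, 3)]
Unfold 4 (reflect across h@16): 32 holes -> [(0, 0), (0, 3), (3, 0), (3, 3), (4, 0), (4, 3), (7, 0), (7, 3), (8, 0), (8, 3), (11, 0), (11, 3), (12, 0), (12, 3), (15, 0), (15, 3), (16, 0), (16, 3), (19, 0), (19, 3), (20, 0), (20, 3), (23, 0), (23, 3), (24, 0), (24, 3), (27, 0), (27, 3), (28, 0), (28, 3), (31, 0), (31, 3)]

Answer: 32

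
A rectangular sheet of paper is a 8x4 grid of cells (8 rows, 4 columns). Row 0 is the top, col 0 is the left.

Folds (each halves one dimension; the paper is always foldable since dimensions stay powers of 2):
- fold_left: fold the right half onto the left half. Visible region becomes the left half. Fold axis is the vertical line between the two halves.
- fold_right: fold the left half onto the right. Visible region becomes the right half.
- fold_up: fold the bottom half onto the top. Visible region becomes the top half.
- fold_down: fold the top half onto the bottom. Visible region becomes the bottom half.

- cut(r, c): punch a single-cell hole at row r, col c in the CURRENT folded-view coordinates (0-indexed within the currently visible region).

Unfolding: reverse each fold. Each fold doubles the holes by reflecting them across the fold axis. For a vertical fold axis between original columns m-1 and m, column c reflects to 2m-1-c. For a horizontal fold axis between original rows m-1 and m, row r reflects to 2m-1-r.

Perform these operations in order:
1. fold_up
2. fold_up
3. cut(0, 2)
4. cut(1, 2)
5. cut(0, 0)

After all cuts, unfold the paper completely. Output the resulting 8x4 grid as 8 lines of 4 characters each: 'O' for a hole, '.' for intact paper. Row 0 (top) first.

Answer: O.O.
..O.
..O.
O.O.
O.O.
..O.
..O.
O.O.

Derivation:
Op 1 fold_up: fold axis h@4; visible region now rows[0,4) x cols[0,4) = 4x4
Op 2 fold_up: fold axis h@2; visible region now rows[0,2) x cols[0,4) = 2x4
Op 3 cut(0, 2): punch at orig (0,2); cuts so far [(0, 2)]; region rows[0,2) x cols[0,4) = 2x4
Op 4 cut(1, 2): punch at orig (1,2); cuts so far [(0, 2), (1, 2)]; region rows[0,2) x cols[0,4) = 2x4
Op 5 cut(0, 0): punch at orig (0,0); cuts so far [(0, 0), (0, 2), (1, 2)]; region rows[0,2) x cols[0,4) = 2x4
Unfold 1 (reflect across h@2): 6 holes -> [(0, 0), (0, 2), (1, 2), (2, 2), (3, 0), (3, 2)]
Unfold 2 (reflect across h@4): 12 holes -> [(0, 0), (0, 2), (1, 2), (2, 2), (3, 0), (3, 2), (4, 0), (4, 2), (5, 2), (6, 2), (7, 0), (7, 2)]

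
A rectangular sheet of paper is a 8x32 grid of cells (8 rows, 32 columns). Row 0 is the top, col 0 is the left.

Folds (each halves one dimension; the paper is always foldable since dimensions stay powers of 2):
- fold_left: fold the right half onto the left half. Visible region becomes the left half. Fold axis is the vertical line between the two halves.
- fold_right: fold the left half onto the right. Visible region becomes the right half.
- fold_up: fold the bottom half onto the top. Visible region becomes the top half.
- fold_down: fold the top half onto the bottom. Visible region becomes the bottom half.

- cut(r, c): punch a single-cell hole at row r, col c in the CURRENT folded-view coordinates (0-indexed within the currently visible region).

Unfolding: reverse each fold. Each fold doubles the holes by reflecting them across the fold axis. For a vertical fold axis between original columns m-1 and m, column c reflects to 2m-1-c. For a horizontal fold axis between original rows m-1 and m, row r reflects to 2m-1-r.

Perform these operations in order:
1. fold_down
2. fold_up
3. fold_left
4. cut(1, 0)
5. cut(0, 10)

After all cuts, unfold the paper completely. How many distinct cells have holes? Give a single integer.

Op 1 fold_down: fold axis h@4; visible region now rows[4,8) x cols[0,32) = 4x32
Op 2 fold_up: fold axis h@6; visible region now rows[4,6) x cols[0,32) = 2x32
Op 3 fold_left: fold axis v@16; visible region now rows[4,6) x cols[0,16) = 2x16
Op 4 cut(1, 0): punch at orig (5,0); cuts so far [(5, 0)]; region rows[4,6) x cols[0,16) = 2x16
Op 5 cut(0, 10): punch at orig (4,10); cuts so far [(4, 10), (5, 0)]; region rows[4,6) x cols[0,16) = 2x16
Unfold 1 (reflect across v@16): 4 holes -> [(4, 10), (4, 21), (5, 0), (5, 31)]
Unfold 2 (reflect across h@6): 8 holes -> [(4, 10), (4, 21), (5, 0), (5, 31), (6, 0), (6, 31), (7, 10), (7, 21)]
Unfold 3 (reflect across h@4): 16 holes -> [(0, 10), (0, 21), (1, 0), (1, 31), (2, 0), (2, 31), (3, 10), (3, 21), (4, 10), (4, 21), (5, 0), (5, 31), (6, 0), (6, 31), (7, 10), (7, 21)]

Answer: 16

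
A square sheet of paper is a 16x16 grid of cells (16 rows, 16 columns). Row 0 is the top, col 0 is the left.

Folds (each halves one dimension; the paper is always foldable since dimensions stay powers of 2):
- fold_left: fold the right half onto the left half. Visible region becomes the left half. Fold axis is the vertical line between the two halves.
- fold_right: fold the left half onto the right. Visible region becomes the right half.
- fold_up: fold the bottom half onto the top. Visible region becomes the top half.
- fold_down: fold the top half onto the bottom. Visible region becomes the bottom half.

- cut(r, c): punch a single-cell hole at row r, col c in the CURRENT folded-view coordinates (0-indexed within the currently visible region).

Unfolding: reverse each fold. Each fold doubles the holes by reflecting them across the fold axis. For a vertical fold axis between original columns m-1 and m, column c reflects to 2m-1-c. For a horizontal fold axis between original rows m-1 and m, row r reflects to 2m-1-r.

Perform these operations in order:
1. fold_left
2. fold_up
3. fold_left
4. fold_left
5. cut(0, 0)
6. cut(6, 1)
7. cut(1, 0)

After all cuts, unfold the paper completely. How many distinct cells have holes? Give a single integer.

Answer: 48

Derivation:
Op 1 fold_left: fold axis v@8; visible region now rows[0,16) x cols[0,8) = 16x8
Op 2 fold_up: fold axis h@8; visible region now rows[0,8) x cols[0,8) = 8x8
Op 3 fold_left: fold axis v@4; visible region now rows[0,8) x cols[0,4) = 8x4
Op 4 fold_left: fold axis v@2; visible region now rows[0,8) x cols[0,2) = 8x2
Op 5 cut(0, 0): punch at orig (0,0); cuts so far [(0, 0)]; region rows[0,8) x cols[0,2) = 8x2
Op 6 cut(6, 1): punch at orig (6,1); cuts so far [(0, 0), (6, 1)]; region rows[0,8) x cols[0,2) = 8x2
Op 7 cut(1, 0): punch at orig (1,0); cuts so far [(0, 0), (1, 0), (6, 1)]; region rows[0,8) x cols[0,2) = 8x2
Unfold 1 (reflect across v@2): 6 holes -> [(0, 0), (0, 3), (1, 0), (1, 3), (6, 1), (6, 2)]
Unfold 2 (reflect across v@4): 12 holes -> [(0, 0), (0, 3), (0, 4), (0, 7), (1, 0), (1, 3), (1, 4), (1, 7), (6, 1), (6, 2), (6, 5), (6, 6)]
Unfold 3 (reflect across h@8): 24 holes -> [(0, 0), (0, 3), (0, 4), (0, 7), (1, 0), (1, 3), (1, 4), (1, 7), (6, 1), (6, 2), (6, 5), (6, 6), (9, 1), (9, 2), (9, 5), (9, 6), (14, 0), (14, 3), (14, 4), (14, 7), (15, 0), (15, 3), (15, 4), (15, 7)]
Unfold 4 (reflect across v@8): 48 holes -> [(0, 0), (0, 3), (0, 4), (0, 7), (0, 8), (0, 11), (0, 12), (0, 15), (1, 0), (1, 3), (1, 4), (1, 7), (1, 8), (1, 11), (1, 12), (1, 15), (6, 1), (6, 2), (6, 5), (6, 6), (6, 9), (6, 10), (6, 13), (6, 14), (9, 1), (9, 2), (9, 5), (9, 6), (9, 9), (9, 10), (9, 13), (9, 14), (14, 0), (14, 3), (14, 4), (14, 7), (14, 8), (14, 11), (14, 12), (14, 15), (15, 0), (15, 3), (15, 4), (15, 7), (15, 8), (15, 11), (15, 12), (15, 15)]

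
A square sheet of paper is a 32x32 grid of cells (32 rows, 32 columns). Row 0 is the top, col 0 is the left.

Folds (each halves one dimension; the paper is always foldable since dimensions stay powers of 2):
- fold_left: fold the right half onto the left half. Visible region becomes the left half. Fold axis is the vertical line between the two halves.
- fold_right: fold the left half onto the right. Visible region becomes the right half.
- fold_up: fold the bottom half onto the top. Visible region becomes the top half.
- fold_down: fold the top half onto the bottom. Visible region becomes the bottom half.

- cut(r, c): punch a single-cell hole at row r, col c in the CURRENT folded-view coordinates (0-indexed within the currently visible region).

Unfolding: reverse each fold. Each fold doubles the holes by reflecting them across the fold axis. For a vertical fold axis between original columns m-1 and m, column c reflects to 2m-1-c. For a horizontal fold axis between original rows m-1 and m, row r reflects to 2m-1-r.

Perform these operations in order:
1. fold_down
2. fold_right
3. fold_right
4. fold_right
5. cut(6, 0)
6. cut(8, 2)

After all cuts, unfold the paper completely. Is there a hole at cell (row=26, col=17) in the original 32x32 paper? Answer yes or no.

Op 1 fold_down: fold axis h@16; visible region now rows[16,32) x cols[0,32) = 16x32
Op 2 fold_right: fold axis v@16; visible region now rows[16,32) x cols[16,32) = 16x16
Op 3 fold_right: fold axis v@24; visible region now rows[16,32) x cols[24,32) = 16x8
Op 4 fold_right: fold axis v@28; visible region now rows[16,32) x cols[28,32) = 16x4
Op 5 cut(6, 0): punch at orig (22,28); cuts so far [(22, 28)]; region rows[16,32) x cols[28,32) = 16x4
Op 6 cut(8, 2): punch at orig (24,30); cuts so far [(22, 28), (24, 30)]; region rows[16,32) x cols[28,32) = 16x4
Unfold 1 (reflect across v@28): 4 holes -> [(22, 27), (22, 28), (24, 25), (24, 30)]
Unfold 2 (reflect across v@24): 8 holes -> [(22, 19), (22, 20), (22, 27), (22, 28), (24, 17), (24, 22), (24, 25), (24, 30)]
Unfold 3 (reflect across v@16): 16 holes -> [(22, 3), (22, 4), (22, 11), (22, 12), (22, 19), (22, 20), (22, 27), (22, 28), (24, 1), (24, 6), (24, 9), (24, 14), (24, 17), (24, 22), (24, 25), (24, 30)]
Unfold 4 (reflect across h@16): 32 holes -> [(7, 1), (7, 6), (7, 9), (7, 14), (7, 17), (7, 22), (7, 25), (7, 30), (9, 3), (9, 4), (9, 11), (9, 12), (9, 19), (9, 20), (9, 27), (9, 28), (22, 3), (22, 4), (22, 11), (22, 12), (22, 19), (22, 20), (22, 27), (22, 28), (24, 1), (24, 6), (24, 9), (24, 14), (24, 17), (24, 22), (24, 25), (24, 30)]
Holes: [(7, 1), (7, 6), (7, 9), (7, 14), (7, 17), (7, 22), (7, 25), (7, 30), (9, 3), (9, 4), (9, 11), (9, 12), (9, 19), (9, 20), (9, 27), (9, 28), (22, 3), (22, 4), (22, 11), (22, 12), (22, 19), (22, 20), (22, 27), (22, 28), (24, 1), (24, 6), (24, 9), (24, 14), (24, 17), (24, 22), (24, 25), (24, 30)]

Answer: no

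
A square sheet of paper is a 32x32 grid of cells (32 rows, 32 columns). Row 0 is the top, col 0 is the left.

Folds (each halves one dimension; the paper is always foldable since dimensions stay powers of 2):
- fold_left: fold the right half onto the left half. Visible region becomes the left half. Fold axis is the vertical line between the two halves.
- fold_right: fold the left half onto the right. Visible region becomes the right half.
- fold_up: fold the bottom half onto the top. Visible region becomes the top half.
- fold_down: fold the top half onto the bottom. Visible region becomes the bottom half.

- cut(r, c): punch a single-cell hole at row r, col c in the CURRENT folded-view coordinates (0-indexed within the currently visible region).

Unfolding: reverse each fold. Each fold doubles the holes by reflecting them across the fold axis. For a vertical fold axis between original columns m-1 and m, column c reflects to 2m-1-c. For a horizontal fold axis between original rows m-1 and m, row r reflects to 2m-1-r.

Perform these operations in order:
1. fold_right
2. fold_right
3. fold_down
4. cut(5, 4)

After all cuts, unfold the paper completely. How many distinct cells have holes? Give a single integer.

Op 1 fold_right: fold axis v@16; visible region now rows[0,32) x cols[16,32) = 32x16
Op 2 fold_right: fold axis v@24; visible region now rows[0,32) x cols[24,32) = 32x8
Op 3 fold_down: fold axis h@16; visible region now rows[16,32) x cols[24,32) = 16x8
Op 4 cut(5, 4): punch at orig (21,28); cuts so far [(21, 28)]; region rows[16,32) x cols[24,32) = 16x8
Unfold 1 (reflect across h@16): 2 holes -> [(10, 28), (21, 28)]
Unfold 2 (reflect across v@24): 4 holes -> [(10, 19), (10, 28), (21, 19), (21, 28)]
Unfold 3 (reflect across v@16): 8 holes -> [(10, 3), (10, 12), (10, 19), (10, 28), (21, 3), (21, 12), (21, 19), (21, 28)]

Answer: 8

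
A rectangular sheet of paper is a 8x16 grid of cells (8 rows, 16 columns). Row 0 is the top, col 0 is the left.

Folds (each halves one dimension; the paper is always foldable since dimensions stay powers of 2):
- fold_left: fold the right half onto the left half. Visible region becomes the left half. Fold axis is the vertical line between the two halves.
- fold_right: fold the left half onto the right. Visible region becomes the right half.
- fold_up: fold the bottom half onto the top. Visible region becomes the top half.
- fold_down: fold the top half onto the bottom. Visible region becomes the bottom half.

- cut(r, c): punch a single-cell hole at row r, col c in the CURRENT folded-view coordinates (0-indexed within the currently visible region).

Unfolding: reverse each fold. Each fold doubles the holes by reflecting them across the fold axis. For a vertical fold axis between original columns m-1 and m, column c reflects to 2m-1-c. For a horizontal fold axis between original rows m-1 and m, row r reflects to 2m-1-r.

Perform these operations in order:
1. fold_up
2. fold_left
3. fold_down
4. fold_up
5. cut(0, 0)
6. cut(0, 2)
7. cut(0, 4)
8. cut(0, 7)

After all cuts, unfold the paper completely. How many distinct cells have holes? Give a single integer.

Answer: 64

Derivation:
Op 1 fold_up: fold axis h@4; visible region now rows[0,4) x cols[0,16) = 4x16
Op 2 fold_left: fold axis v@8; visible region now rows[0,4) x cols[0,8) = 4x8
Op 3 fold_down: fold axis h@2; visible region now rows[2,4) x cols[0,8) = 2x8
Op 4 fold_up: fold axis h@3; visible region now rows[2,3) x cols[0,8) = 1x8
Op 5 cut(0, 0): punch at orig (2,0); cuts so far [(2, 0)]; region rows[2,3) x cols[0,8) = 1x8
Op 6 cut(0, 2): punch at orig (2,2); cuts so far [(2, 0), (2, 2)]; region rows[2,3) x cols[0,8) = 1x8
Op 7 cut(0, 4): punch at orig (2,4); cuts so far [(2, 0), (2, 2), (2, 4)]; region rows[2,3) x cols[0,8) = 1x8
Op 8 cut(0, 7): punch at orig (2,7); cuts so far [(2, 0), (2, 2), (2, 4), (2, 7)]; region rows[2,3) x cols[0,8) = 1x8
Unfold 1 (reflect across h@3): 8 holes -> [(2, 0), (2, 2), (2, 4), (2, 7), (3, 0), (3, 2), (3, 4), (3, 7)]
Unfold 2 (reflect across h@2): 16 holes -> [(0, 0), (0, 2), (0, 4), (0, 7), (1, 0), (1, 2), (1, 4), (1, 7), (2, 0), (2, 2), (2, 4), (2, 7), (3, 0), (3, 2), (3, 4), (3, 7)]
Unfold 3 (reflect across v@8): 32 holes -> [(0, 0), (0, 2), (0, 4), (0, 7), (0, 8), (0, 11), (0, 13), (0, 15), (1, 0), (1, 2), (1, 4), (1, 7), (1, 8), (1, 11), (1, 13), (1, 15), (2, 0), (2, 2), (2, 4), (2, 7), (2, 8), (2, 11), (2, 13), (2, 15), (3, 0), (3, 2), (3, 4), (3, 7), (3, 8), (3, 11), (3, 13), (3, 15)]
Unfold 4 (reflect across h@4): 64 holes -> [(0, 0), (0, 2), (0, 4), (0, 7), (0, 8), (0, 11), (0, 13), (0, 15), (1, 0), (1, 2), (1, 4), (1, 7), (1, 8), (1, 11), (1, 13), (1, 15), (2, 0), (2, 2), (2, 4), (2, 7), (2, 8), (2, 11), (2, 13), (2, 15), (3, 0), (3, 2), (3, 4), (3, 7), (3, 8), (3, 11), (3, 13), (3, 15), (4, 0), (4, 2), (4, 4), (4, 7), (4, 8), (4, 11), (4, 13), (4, 15), (5, 0), (5, 2), (5, 4), (5, 7), (5, 8), (5, 11), (5, 13), (5, 15), (6, 0), (6, 2), (6, 4), (6, 7), (6, 8), (6, 11), (6, 13), (6, 15), (7, 0), (7, 2), (7, 4), (7, 7), (7, 8), (7, 11), (7, 13), (7, 15)]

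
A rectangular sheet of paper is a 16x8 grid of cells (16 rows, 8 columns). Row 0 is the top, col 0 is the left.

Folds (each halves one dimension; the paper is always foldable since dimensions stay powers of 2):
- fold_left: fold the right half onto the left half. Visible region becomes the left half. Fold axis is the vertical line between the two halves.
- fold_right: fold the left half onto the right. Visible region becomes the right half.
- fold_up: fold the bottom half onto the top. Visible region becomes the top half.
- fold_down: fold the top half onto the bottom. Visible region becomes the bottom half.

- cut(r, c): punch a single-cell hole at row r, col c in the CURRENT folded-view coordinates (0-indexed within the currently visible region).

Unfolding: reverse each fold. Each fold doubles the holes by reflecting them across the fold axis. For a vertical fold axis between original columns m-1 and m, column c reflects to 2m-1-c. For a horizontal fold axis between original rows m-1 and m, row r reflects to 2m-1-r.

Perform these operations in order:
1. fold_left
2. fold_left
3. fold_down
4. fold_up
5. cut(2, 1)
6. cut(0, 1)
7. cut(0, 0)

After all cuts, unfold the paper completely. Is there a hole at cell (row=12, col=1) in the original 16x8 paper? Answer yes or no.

Op 1 fold_left: fold axis v@4; visible region now rows[0,16) x cols[0,4) = 16x4
Op 2 fold_left: fold axis v@2; visible region now rows[0,16) x cols[0,2) = 16x2
Op 3 fold_down: fold axis h@8; visible region now rows[8,16) x cols[0,2) = 8x2
Op 4 fold_up: fold axis h@12; visible region now rows[8,12) x cols[0,2) = 4x2
Op 5 cut(2, 1): punch at orig (10,1); cuts so far [(10, 1)]; region rows[8,12) x cols[0,2) = 4x2
Op 6 cut(0, 1): punch at orig (8,1); cuts so far [(8, 1), (10, 1)]; region rows[8,12) x cols[0,2) = 4x2
Op 7 cut(0, 0): punch at orig (8,0); cuts so far [(8, 0), (8, 1), (10, 1)]; region rows[8,12) x cols[0,2) = 4x2
Unfold 1 (reflect across h@12): 6 holes -> [(8, 0), (8, 1), (10, 1), (13, 1), (15, 0), (15, 1)]
Unfold 2 (reflect across h@8): 12 holes -> [(0, 0), (0, 1), (2, 1), (5, 1), (7, 0), (7, 1), (8, 0), (8, 1), (10, 1), (13, 1), (15, 0), (15, 1)]
Unfold 3 (reflect across v@2): 24 holes -> [(0, 0), (0, 1), (0, 2), (0, 3), (2, 1), (2, 2), (5, 1), (5, 2), (7, 0), (7, 1), (7, 2), (7, 3), (8, 0), (8, 1), (8, 2), (8, 3), (10, 1), (10, 2), (13, 1), (13, 2), (15, 0), (15, 1), (15, 2), (15, 3)]
Unfold 4 (reflect across v@4): 48 holes -> [(0, 0), (0, 1), (0, 2), (0, 3), (0, 4), (0, 5), (0, 6), (0, 7), (2, 1), (2, 2), (2, 5), (2, 6), (5, 1), (5, 2), (5, 5), (5, 6), (7, 0), (7, 1), (7, 2), (7, 3), (7, 4), (7, 5), (7, 6), (7, 7), (8, 0), (8, 1), (8, 2), (8, 3), (8, 4), (8, 5), (8, 6), (8, 7), (10, 1), (10, 2), (10, 5), (10, 6), (13, 1), (13, 2), (13, 5), (13, 6), (15, 0), (15, 1), (15, 2), (15, 3), (15, 4), (15, 5), (15, 6), (15, 7)]
Holes: [(0, 0), (0, 1), (0, 2), (0, 3), (0, 4), (0, 5), (0, 6), (0, 7), (2, 1), (2, 2), (2, 5), (2, 6), (5, 1), (5, 2), (5, 5), (5, 6), (7, 0), (7, 1), (7, 2), (7, 3), (7, 4), (7, 5), (7, 6), (7, 7), (8, 0), (8, 1), (8, 2), (8, 3), (8, 4), (8, 5), (8, 6), (8, 7), (10, 1), (10, 2), (10, 5), (10, 6), (13, 1), (13, 2), (13, 5), (13, 6), (15, 0), (15, 1), (15, 2), (15, 3), (15, 4), (15, 5), (15, 6), (15, 7)]

Answer: no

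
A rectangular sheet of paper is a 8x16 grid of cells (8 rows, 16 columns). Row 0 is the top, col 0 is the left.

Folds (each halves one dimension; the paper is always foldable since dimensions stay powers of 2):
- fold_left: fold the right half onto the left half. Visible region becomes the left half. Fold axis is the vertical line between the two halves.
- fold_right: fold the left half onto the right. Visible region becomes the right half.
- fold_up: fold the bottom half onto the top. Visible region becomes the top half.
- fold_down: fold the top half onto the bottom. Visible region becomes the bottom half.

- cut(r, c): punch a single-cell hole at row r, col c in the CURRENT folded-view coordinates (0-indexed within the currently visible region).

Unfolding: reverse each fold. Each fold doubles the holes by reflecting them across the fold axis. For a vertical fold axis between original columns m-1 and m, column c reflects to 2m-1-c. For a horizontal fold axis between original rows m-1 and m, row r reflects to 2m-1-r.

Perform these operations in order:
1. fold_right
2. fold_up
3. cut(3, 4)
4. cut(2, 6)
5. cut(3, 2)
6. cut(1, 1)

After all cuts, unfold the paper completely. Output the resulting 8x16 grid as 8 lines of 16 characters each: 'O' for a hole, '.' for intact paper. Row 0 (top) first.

Answer: ................
......O..O......
.O............O.
...O.O....O.O...
...O.O....O.O...
.O............O.
......O..O......
................

Derivation:
Op 1 fold_right: fold axis v@8; visible region now rows[0,8) x cols[8,16) = 8x8
Op 2 fold_up: fold axis h@4; visible region now rows[0,4) x cols[8,16) = 4x8
Op 3 cut(3, 4): punch at orig (3,12); cuts so far [(3, 12)]; region rows[0,4) x cols[8,16) = 4x8
Op 4 cut(2, 6): punch at orig (2,14); cuts so far [(2, 14), (3, 12)]; region rows[0,4) x cols[8,16) = 4x8
Op 5 cut(3, 2): punch at orig (3,10); cuts so far [(2, 14), (3, 10), (3, 12)]; region rows[0,4) x cols[8,16) = 4x8
Op 6 cut(1, 1): punch at orig (1,9); cuts so far [(1, 9), (2, 14), (3, 10), (3, 12)]; region rows[0,4) x cols[8,16) = 4x8
Unfold 1 (reflect across h@4): 8 holes -> [(1, 9), (2, 14), (3, 10), (3, 12), (4, 10), (4, 12), (5, 14), (6, 9)]
Unfold 2 (reflect across v@8): 16 holes -> [(1, 6), (1, 9), (2, 1), (2, 14), (3, 3), (3, 5), (3, 10), (3, 12), (4, 3), (4, 5), (4, 10), (4, 12), (5, 1), (5, 14), (6, 6), (6, 9)]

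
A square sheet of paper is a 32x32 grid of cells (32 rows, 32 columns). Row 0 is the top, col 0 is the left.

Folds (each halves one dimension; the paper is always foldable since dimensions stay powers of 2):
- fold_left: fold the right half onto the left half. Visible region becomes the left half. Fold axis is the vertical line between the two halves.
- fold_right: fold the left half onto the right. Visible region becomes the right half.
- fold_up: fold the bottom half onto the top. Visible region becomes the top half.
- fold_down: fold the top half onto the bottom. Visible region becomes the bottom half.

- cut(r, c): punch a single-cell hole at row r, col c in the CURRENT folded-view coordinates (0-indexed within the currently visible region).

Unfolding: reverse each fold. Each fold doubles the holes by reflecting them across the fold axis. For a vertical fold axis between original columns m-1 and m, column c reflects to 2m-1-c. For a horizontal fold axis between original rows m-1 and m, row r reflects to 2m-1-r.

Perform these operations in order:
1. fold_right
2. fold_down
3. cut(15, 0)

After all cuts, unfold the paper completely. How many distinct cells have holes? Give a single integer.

Op 1 fold_right: fold axis v@16; visible region now rows[0,32) x cols[16,32) = 32x16
Op 2 fold_down: fold axis h@16; visible region now rows[16,32) x cols[16,32) = 16x16
Op 3 cut(15, 0): punch at orig (31,16); cuts so far [(31, 16)]; region rows[16,32) x cols[16,32) = 16x16
Unfold 1 (reflect across h@16): 2 holes -> [(0, 16), (31, 16)]
Unfold 2 (reflect across v@16): 4 holes -> [(0, 15), (0, 16), (31, 15), (31, 16)]

Answer: 4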